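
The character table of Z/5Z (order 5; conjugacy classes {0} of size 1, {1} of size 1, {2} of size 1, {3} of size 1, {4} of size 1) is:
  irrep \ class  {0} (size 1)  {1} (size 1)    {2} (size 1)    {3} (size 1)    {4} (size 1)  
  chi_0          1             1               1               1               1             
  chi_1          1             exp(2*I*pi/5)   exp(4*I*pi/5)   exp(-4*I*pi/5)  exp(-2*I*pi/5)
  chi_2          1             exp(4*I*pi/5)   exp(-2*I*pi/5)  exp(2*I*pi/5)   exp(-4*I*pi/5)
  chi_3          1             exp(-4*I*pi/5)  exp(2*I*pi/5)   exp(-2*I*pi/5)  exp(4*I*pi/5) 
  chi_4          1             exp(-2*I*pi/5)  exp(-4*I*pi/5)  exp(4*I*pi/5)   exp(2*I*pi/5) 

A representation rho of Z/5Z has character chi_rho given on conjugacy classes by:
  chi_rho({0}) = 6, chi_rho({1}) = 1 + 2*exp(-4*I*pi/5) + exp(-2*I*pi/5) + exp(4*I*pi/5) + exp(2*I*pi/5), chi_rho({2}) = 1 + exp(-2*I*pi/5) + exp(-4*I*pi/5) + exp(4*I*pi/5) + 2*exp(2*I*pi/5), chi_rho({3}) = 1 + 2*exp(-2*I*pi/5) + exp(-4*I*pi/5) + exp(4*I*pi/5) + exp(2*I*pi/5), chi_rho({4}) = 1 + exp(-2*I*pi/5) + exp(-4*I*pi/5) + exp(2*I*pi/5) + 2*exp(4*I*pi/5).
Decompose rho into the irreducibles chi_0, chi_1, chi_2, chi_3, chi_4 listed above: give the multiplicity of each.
Multiplicities: chi_0: 1, chi_1: 1, chi_2: 1, chi_3: 2, chi_4: 1.

Explanation: Use <chi_rho, chi> = (1/|G|) sum_C |C| * chi_rho(C) * conj(chi(C)) with |G| = 5 for each irreducible chi in the table:
  <chi_rho, chi_0> = (1/5)[1*(6)*conj(1) + 1*(1 + 2*exp(-4*I*pi/5) + exp(-2*I*pi/5) + exp(4*I*pi/5) + exp(2*I*pi/5))*conj(1) + 1*(1 + exp(-2*I*pi/5) + exp(-4*I*pi/5) + exp(4*I*pi/5) + 2*exp(2*I*pi/5))*conj(1) + 1*(1 + 2*exp(-2*I*pi/5) + exp(-4*I*pi/5) + exp(4*I*pi/5) + exp(2*I*pi/5))*conj(1) + 1*(1 + exp(-2*I*pi/5) + exp(-4*I*pi/5) + exp(2*I*pi/5) + 2*exp(4*I*pi/5))*conj(1)]
      = (1/5)[(6) + (1 + 2*exp(-4*I*pi/5) + exp(-2*I*pi/5) + exp(4*I*pi/5) + exp(2*I*pi/5)) + (1 + exp(-2*I*pi/5) + exp(-4*I*pi/5) + exp(4*I*pi/5) + 2*exp(2*I*pi/5)) + (1 + 2*exp(-2*I*pi/5) + exp(-4*I*pi/5) + exp(4*I*pi/5) + exp(2*I*pi/5)) + (1 + exp(-2*I*pi/5) + exp(-4*I*pi/5) + exp(2*I*pi/5) + 2*exp(4*I*pi/5))] = 5/5 = 1
  <chi_rho, chi_1> = (1/5)[1*(6)*conj(1) + 1*(1 + 2*exp(-4*I*pi/5) + exp(-2*I*pi/5) + exp(4*I*pi/5) + exp(2*I*pi/5))*conj(exp(2*I*pi/5)) + 1*(1 + exp(-2*I*pi/5) + exp(-4*I*pi/5) + exp(4*I*pi/5) + 2*exp(2*I*pi/5))*conj(exp(4*I*pi/5)) + 1*(1 + 2*exp(-2*I*pi/5) + exp(-4*I*pi/5) + exp(4*I*pi/5) + exp(2*I*pi/5))*conj(exp(-4*I*pi/5)) + 1*(1 + exp(-2*I*pi/5) + exp(-4*I*pi/5) + exp(2*I*pi/5) + 2*exp(4*I*pi/5))*conj(exp(-2*I*pi/5))]
      = (1/5)[(6) + (1 + exp(-2*I*pi/5) + exp(-4*I*pi/5) + exp(2*I*pi/5) + 2*exp(4*I*pi/5)) + (1 + 2*exp(-2*I*pi/5) + exp(-4*I*pi/5) + exp(4*I*pi/5) + exp(2*I*pi/5)) + (1 + exp(-2*I*pi/5) + exp(-4*I*pi/5) + exp(4*I*pi/5) + 2*exp(2*I*pi/5)) + (1 + 2*exp(-4*I*pi/5) + exp(-2*I*pi/5) + exp(4*I*pi/5) + exp(2*I*pi/5))] = 5/5 = 1
  <chi_rho, chi_2> = (1/5)[1*(6)*conj(1) + 1*(1 + 2*exp(-4*I*pi/5) + exp(-2*I*pi/5) + exp(4*I*pi/5) + exp(2*I*pi/5))*conj(exp(4*I*pi/5)) + 1*(1 + exp(-2*I*pi/5) + exp(-4*I*pi/5) + exp(4*I*pi/5) + 2*exp(2*I*pi/5))*conj(exp(-2*I*pi/5)) + 1*(1 + 2*exp(-2*I*pi/5) + exp(-4*I*pi/5) + exp(4*I*pi/5) + exp(2*I*pi/5))*conj(exp(2*I*pi/5)) + 1*(1 + exp(-2*I*pi/5) + exp(-4*I*pi/5) + exp(2*I*pi/5) + 2*exp(4*I*pi/5))*conj(exp(-4*I*pi/5))]
      = (1/5)[(6) + (1 + exp(-2*I*pi/5) + exp(-4*I*pi/5) + exp(4*I*pi/5) + 2*exp(2*I*pi/5)) + (1 + exp(-2*I*pi/5) + exp(-4*I*pi/5) + exp(2*I*pi/5) + 2*exp(4*I*pi/5)) + (1 + 2*exp(-4*I*pi/5) + exp(-2*I*pi/5) + exp(4*I*pi/5) + exp(2*I*pi/5)) + (1 + 2*exp(-2*I*pi/5) + exp(-4*I*pi/5) + exp(4*I*pi/5) + exp(2*I*pi/5))] = 5/5 = 1
  <chi_rho, chi_3> = (1/5)[1*(6)*conj(1) + 1*(1 + 2*exp(-4*I*pi/5) + exp(-2*I*pi/5) + exp(4*I*pi/5) + exp(2*I*pi/5))*conj(exp(-4*I*pi/5)) + 1*(1 + exp(-2*I*pi/5) + exp(-4*I*pi/5) + exp(4*I*pi/5) + 2*exp(2*I*pi/5))*conj(exp(2*I*pi/5)) + 1*(1 + 2*exp(-2*I*pi/5) + exp(-4*I*pi/5) + exp(4*I*pi/5) + exp(2*I*pi/5))*conj(exp(-2*I*pi/5)) + 1*(1 + exp(-2*I*pi/5) + exp(-4*I*pi/5) + exp(2*I*pi/5) + 2*exp(4*I*pi/5))*conj(exp(4*I*pi/5))]
      = (1/5)[(6) + (1) + (1) + (1) + (1)] = 10/5 = 2
  <chi_rho, chi_4> = (1/5)[1*(6)*conj(1) + 1*(1 + 2*exp(-4*I*pi/5) + exp(-2*I*pi/5) + exp(4*I*pi/5) + exp(2*I*pi/5))*conj(exp(-2*I*pi/5)) + 1*(1 + exp(-2*I*pi/5) + exp(-4*I*pi/5) + exp(4*I*pi/5) + 2*exp(2*I*pi/5))*conj(exp(-4*I*pi/5)) + 1*(1 + 2*exp(-2*I*pi/5) + exp(-4*I*pi/5) + exp(4*I*pi/5) + exp(2*I*pi/5))*conj(exp(4*I*pi/5)) + 1*(1 + exp(-2*I*pi/5) + exp(-4*I*pi/5) + exp(2*I*pi/5) + 2*exp(4*I*pi/5))*conj(exp(2*I*pi/5))]
      = (1/5)[(6) + (1 + 2*exp(-2*I*pi/5) + exp(-4*I*pi/5) + exp(4*I*pi/5) + exp(2*I*pi/5)) + (1 + 2*exp(-4*I*pi/5) + exp(-2*I*pi/5) + exp(4*I*pi/5) + exp(2*I*pi/5)) + (1 + exp(-2*I*pi/5) + exp(-4*I*pi/5) + exp(2*I*pi/5) + 2*exp(4*I*pi/5)) + (1 + exp(-2*I*pi/5) + exp(-4*I*pi/5) + exp(4*I*pi/5) + 2*exp(2*I*pi/5))] = 5/5 = 1
(Exp terms are combined using exp(i*s)*conj(exp(i*t)) = exp(i*(s-t)), and sums of them are collapsed using the identity that for every m > 1 the m distinct m-th roots of unity sum to 0, e.g. 1 + exp(2*I*pi/3) + exp(-2*I*pi/3) = 0.)
Dimension check: dim(rho) = sum (mult * dim) = 1*1 + 1*1 + 1*1 + 2*1 + 1*1 = 6 = chi_rho(e) = 6.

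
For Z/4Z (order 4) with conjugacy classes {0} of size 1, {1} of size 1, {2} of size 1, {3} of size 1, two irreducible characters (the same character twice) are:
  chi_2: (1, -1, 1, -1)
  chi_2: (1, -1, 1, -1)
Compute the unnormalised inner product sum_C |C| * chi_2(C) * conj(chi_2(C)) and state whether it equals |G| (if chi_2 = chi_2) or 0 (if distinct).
Sum = 4 = |G| = 4; so <chi_2, chi_2> = 1 (norm-1 confirms irreducibility).

Argument: Compute term by term over conjugacy classes (|C| * chi_2(C) * conj(chi_2(C))):
  1*(1)*conj(1) + 1*(-1)*conj(-1) + 1*(1)*conj(1) + 1*(-1)*conj(-1)
  = (1) + (1) + (1) + (1)
  = 4.
(Exp terms are combined using exp(i*s)*conj(exp(i*t)) = exp(i*(s-t)), and sums of them are collapsed using the identity that for every m > 1 the m distinct m-th roots of unity sum to 0, e.g. 1 + exp(2*I*pi/3) + exp(-2*I*pi/3) = 0.)
Dividing by |G| = 4 gives 4/4 = 1, matching the row-orthogonality relation <chi_2, chi_2> = [chi_2 = chi_2].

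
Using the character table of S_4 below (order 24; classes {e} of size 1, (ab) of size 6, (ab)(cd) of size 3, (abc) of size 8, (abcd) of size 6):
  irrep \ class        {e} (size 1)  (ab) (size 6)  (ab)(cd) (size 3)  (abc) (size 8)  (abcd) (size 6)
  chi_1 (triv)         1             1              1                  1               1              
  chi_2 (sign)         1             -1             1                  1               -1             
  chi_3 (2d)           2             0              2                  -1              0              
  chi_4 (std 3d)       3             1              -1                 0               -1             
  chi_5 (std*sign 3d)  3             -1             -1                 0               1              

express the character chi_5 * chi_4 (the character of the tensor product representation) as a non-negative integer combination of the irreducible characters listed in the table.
chi_5 tensor chi_4 = chi_2 + chi_3 + chi_4 + chi_5 (all other irreducibles have multiplicity 0).

Explanation: The character of a tensor product is the pointwise product (chi_5 * chi_4)(C) = chi_5(C) * chi_4(C):
  {e}: (3)*(3), (ab): (-1)*(1), (ab)(cd): (-1)*(-1), (abc): (0)*(0), (abcd): (1)*(-1)
so (chi_5 * chi_4) takes values
  {e} -> 9, (ab) -> -1, (ab)(cd) -> 1, (abc) -> 0, (abcd) -> -1.
Now take the inner product of this character with each irreducible chi from the table, <chi_5*chi_4, chi> = (1/24) sum_C |C| (chi_5*chi_4)(C) conj(chi(C)):
  <chi_5*chi_4, chi_1> = (1/24)[1*(9)*conj(1) + 6*(-1)*conj(1) + 3*(1)*conj(1) + 8*(0)*conj(1) + 6*(-1)*conj(1)]
      = (1/24)[(9) + (-6) + (3) + (0) + (-6)] = 0/24 = 0
  <chi_5*chi_4, chi_2> = (1/24)[1*(9)*conj(1) + 6*(-1)*conj(-1) + 3*(1)*conj(1) + 8*(0)*conj(1) + 6*(-1)*conj(-1)]
      = (1/24)[(9) + (6) + (3) + (0) + (6)] = 24/24 = 1
  <chi_5*chi_4, chi_3> = (1/24)[1*(9)*conj(2) + 6*(-1)*conj(0) + 3*(1)*conj(2) + 8*(0)*conj(-1) + 6*(-1)*conj(0)]
      = (1/24)[(18) + (0) + (6) + (0) + (0)] = 24/24 = 1
  <chi_5*chi_4, chi_4> = (1/24)[1*(9)*conj(3) + 6*(-1)*conj(1) + 3*(1)*conj(-1) + 8*(0)*conj(0) + 6*(-1)*conj(-1)]
      = (1/24)[(27) + (-6) + (-3) + (0) + (6)] = 24/24 = 1
  <chi_5*chi_4, chi_5> = (1/24)[1*(9)*conj(3) + 6*(-1)*conj(-1) + 3*(1)*conj(-1) + 8*(0)*conj(0) + 6*(-1)*conj(1)]
      = (1/24)[(27) + (6) + (-3) + (0) + (-6)] = 24/24 = 1
Hence the multiplicities are chi_2: 1, chi_3: 1, chi_4: 1, chi_5: 1. Dimension check: dim(chi_5)*dim(chi_4) = 3*3 = 9 and sum (mult * dim) = 1*1 + 1*2 + 1*3 + 1*3 = 9.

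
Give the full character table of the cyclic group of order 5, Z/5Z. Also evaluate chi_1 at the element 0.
Character table of Z/5Z (irreps indexed chi_0,...,chi_4 with chi_k(m) = zeta_5^(k*m), zeta_5 = exp(2*pi*i/5)):
  irrep \ class  {0} (size 1)  {1} (size 1)    {2} (size 1)    {3} (size 1)    {4} (size 1)  
  chi_0          1             1               1               1               1             
  chi_1          1             exp(2*I*pi/5)   exp(4*I*pi/5)   exp(-4*I*pi/5)  exp(-2*I*pi/5)
  chi_2          1             exp(4*I*pi/5)   exp(-2*I*pi/5)  exp(2*I*pi/5)   exp(-4*I*pi/5)
  chi_3          1             exp(-4*I*pi/5)  exp(2*I*pi/5)   exp(-2*I*pi/5)  exp(4*I*pi/5) 
  chi_4          1             exp(-2*I*pi/5)  exp(-4*I*pi/5)  exp(4*I*pi/5)   exp(2*I*pi/5) 

Spot check: chi_1(0) = zeta_5^(1*0) = zeta_5^0 = 1.

Details: Z/5Z is abelian, so all 5 irreducible complex representations are 1-dimensional. They are given by chi_k(m) = zeta_5^(k*m) for k = 0,...,4. Row orthogonality: sum_m chi_k(m) conj(chi_l(m)) = 5 * [k = l].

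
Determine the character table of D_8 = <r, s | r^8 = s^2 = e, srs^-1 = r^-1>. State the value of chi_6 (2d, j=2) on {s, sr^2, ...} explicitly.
Conjugacy classes: {e} of size 1, {r^4} of size 1, {r^1, r^7} of size 2, {r^2, r^6} of size 2, {r^3, r^5} of size 2, {s, sr^2, ...} of size 4, {sr, sr^3, ...} of size 4.
Character table:
  irrep \ class              {e} (size 1)  {r^4} (size 1)  {r^1, r^7} (size 2)  {r^2, r^6} (size 2)  {r^3, r^5} (size 2)  {s, sr^2, ...} (size 4)  {sr, sr^3, ...} (size 4)
  chi_1 (triv)               1             1               1                    1                    1                    1                        1                       
  chi_2 (sign: r->1, s->-1)  1             1               1                    1                    1                    -1                       -1                      
  chi_3 (r->-1, s->1)        1             1               -1                   1                    -1                   1                        -1                      
  chi_4 (r->-1, s->-1)       1             1               -1                   1                    -1                   -1                       1                       
  chi_5 (2d, j=1)            2             -2              sqrt(2)              0                    -sqrt(2)             0                        0                       
  chi_6 (2d, j=2)            2             2               0                    -2                   0                    0                        0                       
  chi_7 (2d, j=3)            2             -2              -sqrt(2)             0                    sqrt(2)              0                        0                       

Spot check: chi_6 (2d, j=2) on {s, sr^2, ...} = 0.

Justification: D_8 has order 2*8 = 16 with 7 conjugacy classes, hence 7 irreducibles. Sum of squared dims 1 + 1 + 1 + 1 + 4 + 4 + 4 = 16 = |G|. Linear characters come from the abelianisation; the 2-dimensional irreps have character r^k -> 2*cos(2*pi*j*k/8), reflections -> 0.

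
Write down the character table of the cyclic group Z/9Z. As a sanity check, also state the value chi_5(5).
Character table of Z/9Z (irreps indexed chi_0,...,chi_8 with chi_k(m) = zeta_9^(k*m), zeta_9 = exp(2*pi*i/9)):
  irrep \ class  {0} (size 1)  {1} (size 1)    {2} (size 1)    {3} (size 1)    {4} (size 1)    {5} (size 1)    {6} (size 1)    {7} (size 1)    {8} (size 1)  
  chi_0          1             1               1               1               1               1               1               1               1             
  chi_1          1             exp(2*I*pi/9)   exp(4*I*pi/9)   exp(2*I*pi/3)   exp(8*I*pi/9)   exp(-8*I*pi/9)  exp(-2*I*pi/3)  exp(-4*I*pi/9)  exp(-2*I*pi/9)
  chi_2          1             exp(4*I*pi/9)   exp(8*I*pi/9)   exp(-2*I*pi/3)  exp(-2*I*pi/9)  exp(2*I*pi/9)   exp(2*I*pi/3)   exp(-8*I*pi/9)  exp(-4*I*pi/9)
  chi_3          1             exp(2*I*pi/3)   exp(-2*I*pi/3)  1               exp(2*I*pi/3)   exp(-2*I*pi/3)  1               exp(2*I*pi/3)   exp(-2*I*pi/3)
  chi_4          1             exp(8*I*pi/9)   exp(-2*I*pi/9)  exp(2*I*pi/3)   exp(-4*I*pi/9)  exp(4*I*pi/9)   exp(-2*I*pi/3)  exp(2*I*pi/9)   exp(-8*I*pi/9)
  chi_5          1             exp(-8*I*pi/9)  exp(2*I*pi/9)   exp(-2*I*pi/3)  exp(4*I*pi/9)   exp(-4*I*pi/9)  exp(2*I*pi/3)   exp(-2*I*pi/9)  exp(8*I*pi/9) 
  chi_6          1             exp(-2*I*pi/3)  exp(2*I*pi/3)   1               exp(-2*I*pi/3)  exp(2*I*pi/3)   1               exp(-2*I*pi/3)  exp(2*I*pi/3) 
  chi_7          1             exp(-4*I*pi/9)  exp(-8*I*pi/9)  exp(2*I*pi/3)   exp(2*I*pi/9)   exp(-2*I*pi/9)  exp(-2*I*pi/3)  exp(8*I*pi/9)   exp(4*I*pi/9) 
  chi_8          1             exp(-2*I*pi/9)  exp(-4*I*pi/9)  exp(-2*I*pi/3)  exp(-8*I*pi/9)  exp(8*I*pi/9)   exp(2*I*pi/3)   exp(4*I*pi/9)   exp(2*I*pi/9) 

Spot check: chi_5(5) = zeta_9^(5*5) = zeta_9^25 = exp(-4*I*pi/9).

Justification: Z/9Z is abelian, so all 9 irreducible complex representations are 1-dimensional. They are given by chi_k(m) = zeta_9^(k*m) for k = 0,...,8. Row orthogonality: sum_m chi_k(m) conj(chi_l(m)) = 9 * [k = l].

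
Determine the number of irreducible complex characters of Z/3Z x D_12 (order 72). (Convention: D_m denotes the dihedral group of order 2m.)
27

Details: The number of irreducible complex representations of a finite group equals its number of conjugacy classes. For a direct product, #classes(G x H) = #classes(G) * #classes(H). Z/3Z has 3 classes (abelian), D_12 has 9 classes, so 3 * 9 = 27, so Z/3Z x D_12 (order 72) has exactly 27 irreducible complex representations.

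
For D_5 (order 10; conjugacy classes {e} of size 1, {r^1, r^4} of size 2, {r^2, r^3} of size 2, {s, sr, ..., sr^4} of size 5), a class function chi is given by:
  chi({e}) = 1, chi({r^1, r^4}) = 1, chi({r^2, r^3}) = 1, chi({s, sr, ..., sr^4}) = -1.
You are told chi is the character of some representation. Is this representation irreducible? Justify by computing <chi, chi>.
Irreducible: <chi, chi> = 1.

Proof sketch: <chi, chi> = (1/|G|) sum_C |C| * |chi(C)|^2 = (1/10)[1*|1|^2 + 2*|1|^2 + 2*|1|^2 + 5*|-1|^2]
  = (1/10)[(1) + (2) + (2) + (5)] = 10/10 = 1.
A character is irreducible iff <chi, chi> = 1, so this representation is irreducible.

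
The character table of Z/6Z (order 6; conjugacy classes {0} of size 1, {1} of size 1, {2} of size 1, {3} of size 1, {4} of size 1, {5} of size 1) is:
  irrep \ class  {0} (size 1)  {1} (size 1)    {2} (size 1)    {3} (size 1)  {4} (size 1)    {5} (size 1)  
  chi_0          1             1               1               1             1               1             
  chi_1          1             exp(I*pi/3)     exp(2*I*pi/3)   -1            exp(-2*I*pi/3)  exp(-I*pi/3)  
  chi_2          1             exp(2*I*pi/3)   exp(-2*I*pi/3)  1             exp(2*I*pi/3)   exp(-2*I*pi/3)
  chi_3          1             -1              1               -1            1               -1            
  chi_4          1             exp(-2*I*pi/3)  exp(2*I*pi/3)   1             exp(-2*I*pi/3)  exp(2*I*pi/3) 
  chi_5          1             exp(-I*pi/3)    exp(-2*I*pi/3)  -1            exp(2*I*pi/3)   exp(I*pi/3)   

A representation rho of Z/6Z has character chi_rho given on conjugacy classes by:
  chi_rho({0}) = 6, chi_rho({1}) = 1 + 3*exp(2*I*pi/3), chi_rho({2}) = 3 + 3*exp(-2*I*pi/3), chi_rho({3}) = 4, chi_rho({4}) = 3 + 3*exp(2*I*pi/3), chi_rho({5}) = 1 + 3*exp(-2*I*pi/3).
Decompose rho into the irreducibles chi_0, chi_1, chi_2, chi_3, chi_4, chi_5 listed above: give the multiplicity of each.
Multiplicities: chi_0: 2, chi_1: 0, chi_2: 3, chi_3: 1, chi_4: 0, chi_5: 0.

Use <chi_rho, chi> = (1/|G|) sum_C |C| * chi_rho(C) * conj(chi(C)) with |G| = 6 for each irreducible chi in the table:
  <chi_rho, chi_0> = (1/6)[1*(6)*conj(1) + 1*(1 + 3*exp(2*I*pi/3))*conj(1) + 1*(3 + 3*exp(-2*I*pi/3))*conj(1) + 1*(4)*conj(1) + 1*(3 + 3*exp(2*I*pi/3))*conj(1) + 1*(1 + 3*exp(-2*I*pi/3))*conj(1)]
      = (1/6)[(6) + (1 + 3*exp(2*I*pi/3)) + (3 + 3*exp(-2*I*pi/3)) + (4) + (3 + 3*exp(2*I*pi/3)) + (1 + 3*exp(-2*I*pi/3))] = 12/6 = 2
  <chi_rho, chi_1> = (1/6)[1*(6)*conj(1) + 1*(1 + 3*exp(2*I*pi/3))*conj(exp(I*pi/3)) + 1*(3 + 3*exp(-2*I*pi/3))*conj(exp(2*I*pi/3)) + 1*(4)*conj(-1) + 1*(3 + 3*exp(2*I*pi/3))*conj(exp(-2*I*pi/3)) + 1*(1 + 3*exp(-2*I*pi/3))*conj(exp(-I*pi/3))]
      = (1/6)[(6) + (exp(-I*pi/3) + 3*exp(I*pi/3)) + (-3) + (-4) + (-3) + (3*exp(-I*pi/3) + exp(I*pi/3))] = 0/6 = 0
  <chi_rho, chi_2> = (1/6)[1*(6)*conj(1) + 1*(1 + 3*exp(2*I*pi/3))*conj(exp(2*I*pi/3)) + 1*(3 + 3*exp(-2*I*pi/3))*conj(exp(-2*I*pi/3)) + 1*(4)*conj(1) + 1*(3 + 3*exp(2*I*pi/3))*conj(exp(2*I*pi/3)) + 1*(1 + 3*exp(-2*I*pi/3))*conj(exp(-2*I*pi/3))]
      = (1/6)[(6) + (3 + exp(-2*I*pi/3)) + (3 + 3*exp(2*I*pi/3)) + (4) + (3 + 3*exp(-2*I*pi/3)) + (3 + exp(2*I*pi/3))] = 18/6 = 3
  <chi_rho, chi_3> = (1/6)[1*(6)*conj(1) + 1*(1 + 3*exp(2*I*pi/3))*conj(-1) + 1*(3 + 3*exp(-2*I*pi/3))*conj(1) + 1*(4)*conj(-1) + 1*(3 + 3*exp(2*I*pi/3))*conj(1) + 1*(1 + 3*exp(-2*I*pi/3))*conj(-1)]
      = (1/6)[(6) + (-1 - 3*exp(2*I*pi/3)) + (3 + 3*exp(-2*I*pi/3)) + (-4) + (3 + 3*exp(2*I*pi/3)) + (-1 - 3*exp(-2*I*pi/3))] = 6/6 = 1
  <chi_rho, chi_4> = (1/6)[1*(6)*conj(1) + 1*(1 + 3*exp(2*I*pi/3))*conj(exp(-2*I*pi/3)) + 1*(3 + 3*exp(-2*I*pi/3))*conj(exp(2*I*pi/3)) + 1*(4)*conj(1) + 1*(3 + 3*exp(2*I*pi/3))*conj(exp(-2*I*pi/3)) + 1*(1 + 3*exp(-2*I*pi/3))*conj(exp(2*I*pi/3))]
      = (1/6)[(6) + (3*exp(-2*I*pi/3) + exp(2*I*pi/3)) + (-3) + (4) + (-3) + (exp(-2*I*pi/3) + 3*exp(2*I*pi/3))] = 0/6 = 0
  <chi_rho, chi_5> = (1/6)[1*(6)*conj(1) + 1*(1 + 3*exp(2*I*pi/3))*conj(exp(-I*pi/3)) + 1*(3 + 3*exp(-2*I*pi/3))*conj(exp(-2*I*pi/3)) + 1*(4)*conj(-1) + 1*(3 + 3*exp(2*I*pi/3))*conj(exp(2*I*pi/3)) + 1*(1 + 3*exp(-2*I*pi/3))*conj(exp(I*pi/3))]
      = (1/6)[(6) + (-3 + exp(I*pi/3)) + (3 + 3*exp(2*I*pi/3)) + (-4) + (3 + 3*exp(-2*I*pi/3)) + (-3 + exp(-I*pi/3))] = 0/6 = 0
(Exp terms are combined using exp(i*s)*conj(exp(i*t)) = exp(i*(s-t)), and sums of them are collapsed using the identity that for every m > 1 the m distinct m-th roots of unity sum to 0, e.g. 1 + exp(2*I*pi/3) + exp(-2*I*pi/3) = 0.)
Dimension check: dim(rho) = sum (mult * dim) = 2*1 + 0*1 + 3*1 + 1*1 + 0*1 + 0*1 = 6 = chi_rho(e) = 6.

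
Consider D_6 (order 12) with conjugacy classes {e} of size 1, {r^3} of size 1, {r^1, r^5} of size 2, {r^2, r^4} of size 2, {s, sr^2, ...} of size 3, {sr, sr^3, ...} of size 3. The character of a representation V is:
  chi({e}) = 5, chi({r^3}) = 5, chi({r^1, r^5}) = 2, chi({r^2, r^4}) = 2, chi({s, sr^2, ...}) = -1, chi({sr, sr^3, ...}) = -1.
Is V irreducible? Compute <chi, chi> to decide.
Not irreducible (reducible): <chi, chi> = 6 > 1.

Why: <chi, chi> = (1/|G|) sum_C |C| * |chi(C)|^2 = (1/12)[1*|5|^2 + 1*|5|^2 + 2*|2|^2 + 2*|2|^2 + 3*|-1|^2 + 3*|-1|^2]
  = (1/12)[(25) + (25) + (8) + (8) + (3) + (3)] = 72/12 = 6.
A character is irreducible iff <chi, chi> = 1, so this representation is reducible.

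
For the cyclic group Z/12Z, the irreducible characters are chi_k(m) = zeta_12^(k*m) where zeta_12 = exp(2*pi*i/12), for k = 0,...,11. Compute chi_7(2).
chi_7(2) = zeta_12^14 = exp(I*pi/3)

Argument: chi_7(2) = zeta_12^(7*2) = zeta_12^14. Since zeta_12^12 = 1, this equals zeta_12^2 = exp(2*pi*i*2/12) = exp(I*pi/3).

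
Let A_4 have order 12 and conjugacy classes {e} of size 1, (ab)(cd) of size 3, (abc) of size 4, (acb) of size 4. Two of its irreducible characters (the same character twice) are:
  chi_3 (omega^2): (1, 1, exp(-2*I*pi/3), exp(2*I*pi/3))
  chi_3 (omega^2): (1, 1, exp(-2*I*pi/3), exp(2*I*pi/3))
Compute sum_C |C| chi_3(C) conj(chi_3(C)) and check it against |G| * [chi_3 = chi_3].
Sum = 12 = |G| = 12; so <chi_3, chi_3> = 1 (norm-1 confirms irreducibility).

Details: Compute term by term over conjugacy classes (|C| * chi_3(C) * conj(chi_3(C))):
  1*(1)*conj(1) + 3*(1)*conj(1) + 4*(exp(-2*I*pi/3))*conj(exp(-2*I*pi/3)) + 4*(exp(2*I*pi/3))*conj(exp(2*I*pi/3))
  = (1) + (3) + (4) + (4)
  = 12.
(Exp terms are combined using exp(i*s)*conj(exp(i*t)) = exp(i*(s-t)), and sums of them are collapsed using the identity that for every m > 1 the m distinct m-th roots of unity sum to 0, e.g. 1 + exp(2*I*pi/3) + exp(-2*I*pi/3) = 0.)
Dividing by |G| = 12 gives 12/12 = 1, matching the row-orthogonality relation <chi_3, chi_3> = [chi_3 = chi_3].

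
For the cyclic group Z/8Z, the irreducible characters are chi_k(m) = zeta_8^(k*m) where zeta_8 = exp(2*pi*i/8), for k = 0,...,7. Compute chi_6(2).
chi_6(2) = zeta_8^12 = -1

Reasoning: chi_6(2) = zeta_8^(6*2) = zeta_8^12. Since zeta_8^8 = 1, this equals zeta_8^4 = exp(2*pi*i*4/8) = -1.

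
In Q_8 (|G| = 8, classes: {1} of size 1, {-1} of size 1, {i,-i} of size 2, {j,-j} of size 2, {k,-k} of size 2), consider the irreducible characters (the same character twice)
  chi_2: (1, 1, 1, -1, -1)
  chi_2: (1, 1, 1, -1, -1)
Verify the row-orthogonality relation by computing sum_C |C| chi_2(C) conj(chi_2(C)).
Sum = 8 = |G| = 8; so <chi_2, chi_2> = 1 (norm-1 confirms irreducibility).

Derivation: Compute term by term over conjugacy classes (|C| * chi_2(C) * conj(chi_2(C))):
  1*(1)*conj(1) + 1*(1)*conj(1) + 2*(1)*conj(1) + 2*(-1)*conj(-1) + 2*(-1)*conj(-1)
  = (1) + (1) + (2) + (2) + (2)
  = 8.
Dividing by |G| = 8 gives 8/8 = 1, matching the row-orthogonality relation <chi_2, chi_2> = [chi_2 = chi_2].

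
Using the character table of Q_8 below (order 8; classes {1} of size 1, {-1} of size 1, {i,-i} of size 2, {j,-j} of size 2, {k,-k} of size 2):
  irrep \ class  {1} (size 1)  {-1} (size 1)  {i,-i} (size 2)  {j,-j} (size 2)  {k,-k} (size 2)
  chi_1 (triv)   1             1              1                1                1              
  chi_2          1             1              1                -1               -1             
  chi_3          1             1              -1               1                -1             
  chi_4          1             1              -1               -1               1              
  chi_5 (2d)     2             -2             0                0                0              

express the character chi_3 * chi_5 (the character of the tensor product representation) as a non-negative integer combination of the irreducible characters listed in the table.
chi_3 tensor chi_5 = chi_5 (all other irreducibles have multiplicity 0).

Details: The character of a tensor product is the pointwise product (chi_3 * chi_5)(C) = chi_3(C) * chi_5(C):
  {1}: (1)*(2), {-1}: (1)*(-2), {i,-i}: (-1)*(0), {j,-j}: (1)*(0), {k,-k}: (-1)*(0)
so (chi_3 * chi_5) takes values
  {1} -> 2, {-1} -> -2, {i,-i} -> 0, {j,-j} -> 0, {k,-k} -> 0.
Now take the inner product of this character with each irreducible chi from the table, <chi_3*chi_5, chi> = (1/8) sum_C |C| (chi_3*chi_5)(C) conj(chi(C)):
  <chi_3*chi_5, chi_1> = (1/8)[1*(2)*conj(1) + 1*(-2)*conj(1) + 2*(0)*conj(1) + 2*(0)*conj(1) + 2*(0)*conj(1)]
      = (1/8)[(2) + (-2) + (0) + (0) + (0)] = 0/8 = 0
  <chi_3*chi_5, chi_2> = (1/8)[1*(2)*conj(1) + 1*(-2)*conj(1) + 2*(0)*conj(1) + 2*(0)*conj(-1) + 2*(0)*conj(-1)]
      = (1/8)[(2) + (-2) + (0) + (0) + (0)] = 0/8 = 0
  <chi_3*chi_5, chi_3> = (1/8)[1*(2)*conj(1) + 1*(-2)*conj(1) + 2*(0)*conj(-1) + 2*(0)*conj(1) + 2*(0)*conj(-1)]
      = (1/8)[(2) + (-2) + (0) + (0) + (0)] = 0/8 = 0
  <chi_3*chi_5, chi_4> = (1/8)[1*(2)*conj(1) + 1*(-2)*conj(1) + 2*(0)*conj(-1) + 2*(0)*conj(-1) + 2*(0)*conj(1)]
      = (1/8)[(2) + (-2) + (0) + (0) + (0)] = 0/8 = 0
  <chi_3*chi_5, chi_5> = (1/8)[1*(2)*conj(2) + 1*(-2)*conj(-2) + 2*(0)*conj(0) + 2*(0)*conj(0) + 2*(0)*conj(0)]
      = (1/8)[(4) + (4) + (0) + (0) + (0)] = 8/8 = 1
Hence the multiplicities are chi_5: 1. Dimension check: dim(chi_3)*dim(chi_5) = 1*2 = 2 and sum (mult * dim) = 1*2 = 2.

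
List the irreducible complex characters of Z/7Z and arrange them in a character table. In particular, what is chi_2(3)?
Character table of Z/7Z (irreps indexed chi_0,...,chi_6 with chi_k(m) = zeta_7^(k*m), zeta_7 = exp(2*pi*i/7)):
  irrep \ class  {0} (size 1)  {1} (size 1)    {2} (size 1)    {3} (size 1)    {4} (size 1)    {5} (size 1)    {6} (size 1)  
  chi_0          1             1               1               1               1               1               1             
  chi_1          1             exp(2*I*pi/7)   exp(4*I*pi/7)   exp(6*I*pi/7)   exp(-6*I*pi/7)  exp(-4*I*pi/7)  exp(-2*I*pi/7)
  chi_2          1             exp(4*I*pi/7)   exp(-6*I*pi/7)  exp(-2*I*pi/7)  exp(2*I*pi/7)   exp(6*I*pi/7)   exp(-4*I*pi/7)
  chi_3          1             exp(6*I*pi/7)   exp(-2*I*pi/7)  exp(4*I*pi/7)   exp(-4*I*pi/7)  exp(2*I*pi/7)   exp(-6*I*pi/7)
  chi_4          1             exp(-6*I*pi/7)  exp(2*I*pi/7)   exp(-4*I*pi/7)  exp(4*I*pi/7)   exp(-2*I*pi/7)  exp(6*I*pi/7) 
  chi_5          1             exp(-4*I*pi/7)  exp(6*I*pi/7)   exp(2*I*pi/7)   exp(-2*I*pi/7)  exp(-6*I*pi/7)  exp(4*I*pi/7) 
  chi_6          1             exp(-2*I*pi/7)  exp(-4*I*pi/7)  exp(-6*I*pi/7)  exp(6*I*pi/7)   exp(4*I*pi/7)   exp(2*I*pi/7) 

Spot check: chi_2(3) = zeta_7^(2*3) = zeta_7^6 = exp(-2*I*pi/7).

Explanation: Z/7Z is abelian, so all 7 irreducible complex representations are 1-dimensional. They are given by chi_k(m) = zeta_7^(k*m) for k = 0,...,6. Row orthogonality: sum_m chi_k(m) conj(chi_l(m)) = 7 * [k = l].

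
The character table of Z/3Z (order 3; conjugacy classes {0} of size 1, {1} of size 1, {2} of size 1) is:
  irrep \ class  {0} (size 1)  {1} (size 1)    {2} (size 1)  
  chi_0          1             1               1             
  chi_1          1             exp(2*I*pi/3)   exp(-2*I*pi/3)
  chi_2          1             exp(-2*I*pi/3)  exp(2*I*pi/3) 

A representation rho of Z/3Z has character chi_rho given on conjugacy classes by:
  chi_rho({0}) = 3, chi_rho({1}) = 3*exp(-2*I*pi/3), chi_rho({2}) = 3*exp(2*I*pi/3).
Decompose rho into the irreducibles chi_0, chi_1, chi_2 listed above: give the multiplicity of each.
Multiplicities: chi_0: 0, chi_1: 0, chi_2: 3.

Details: Use <chi_rho, chi> = (1/|G|) sum_C |C| * chi_rho(C) * conj(chi(C)) with |G| = 3 for each irreducible chi in the table:
  <chi_rho, chi_0> = (1/3)[1*(3)*conj(1) + 1*(3*exp(-2*I*pi/3))*conj(1) + 1*(3*exp(2*I*pi/3))*conj(1)]
      = (1/3)[(3) + (3*exp(-2*I*pi/3)) + (3*exp(2*I*pi/3))] = 0/3 = 0
  <chi_rho, chi_1> = (1/3)[1*(3)*conj(1) + 1*(3*exp(-2*I*pi/3))*conj(exp(2*I*pi/3)) + 1*(3*exp(2*I*pi/3))*conj(exp(-2*I*pi/3))]
      = (1/3)[(3) + (3*exp(2*I*pi/3)) + (3*exp(-2*I*pi/3))] = 0/3 = 0
  <chi_rho, chi_2> = (1/3)[1*(3)*conj(1) + 1*(3*exp(-2*I*pi/3))*conj(exp(-2*I*pi/3)) + 1*(3*exp(2*I*pi/3))*conj(exp(2*I*pi/3))]
      = (1/3)[(3) + (3) + (3)] = 9/3 = 3
(Exp terms are combined using exp(i*s)*conj(exp(i*t)) = exp(i*(s-t)), and sums of them are collapsed using the identity that for every m > 1 the m distinct m-th roots of unity sum to 0, e.g. 1 + exp(2*I*pi/3) + exp(-2*I*pi/3) = 0.)
Dimension check: dim(rho) = sum (mult * dim) = 0*1 + 0*1 + 3*1 = 3 = chi_rho(e) = 3.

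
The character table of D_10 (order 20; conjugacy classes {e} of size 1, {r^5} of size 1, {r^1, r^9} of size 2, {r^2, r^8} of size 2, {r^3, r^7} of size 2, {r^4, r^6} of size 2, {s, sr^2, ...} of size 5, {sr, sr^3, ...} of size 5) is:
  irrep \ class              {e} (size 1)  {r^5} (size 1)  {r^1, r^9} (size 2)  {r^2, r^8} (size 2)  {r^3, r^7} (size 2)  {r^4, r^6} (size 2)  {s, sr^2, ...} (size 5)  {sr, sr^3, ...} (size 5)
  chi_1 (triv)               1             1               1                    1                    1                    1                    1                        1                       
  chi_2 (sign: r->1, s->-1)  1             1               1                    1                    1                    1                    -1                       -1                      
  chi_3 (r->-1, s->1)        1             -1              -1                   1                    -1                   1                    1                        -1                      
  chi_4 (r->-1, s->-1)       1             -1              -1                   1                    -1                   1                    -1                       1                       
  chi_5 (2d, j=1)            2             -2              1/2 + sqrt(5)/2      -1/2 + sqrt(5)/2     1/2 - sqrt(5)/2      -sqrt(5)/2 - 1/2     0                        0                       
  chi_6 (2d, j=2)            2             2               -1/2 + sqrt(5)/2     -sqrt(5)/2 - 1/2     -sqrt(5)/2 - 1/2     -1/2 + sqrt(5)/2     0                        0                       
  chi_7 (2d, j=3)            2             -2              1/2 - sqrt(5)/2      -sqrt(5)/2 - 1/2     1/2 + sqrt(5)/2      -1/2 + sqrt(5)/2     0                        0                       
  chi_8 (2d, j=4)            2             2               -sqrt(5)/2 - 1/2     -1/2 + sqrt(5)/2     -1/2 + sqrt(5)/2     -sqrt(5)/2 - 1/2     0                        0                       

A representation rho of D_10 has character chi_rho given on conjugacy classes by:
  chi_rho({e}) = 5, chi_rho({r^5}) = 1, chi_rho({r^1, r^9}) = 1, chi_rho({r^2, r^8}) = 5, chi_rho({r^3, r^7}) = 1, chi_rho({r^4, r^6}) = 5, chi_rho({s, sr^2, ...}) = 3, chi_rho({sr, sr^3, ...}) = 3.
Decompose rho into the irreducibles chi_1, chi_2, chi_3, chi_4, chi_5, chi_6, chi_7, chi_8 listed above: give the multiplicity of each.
Multiplicities: chi_1: 3, chi_2: 0, chi_3: 1, chi_4: 1, chi_5: 0, chi_6: 0, chi_7: 0, chi_8: 0.

Solution. Use <chi_rho, chi> = (1/|G|) sum_C |C| * chi_rho(C) * conj(chi(C)) with |G| = 20 for each irreducible chi in the table:
  <chi_rho, chi_1> = (1/20)[1*(5)*conj(1) + 1*(1)*conj(1) + 2*(1)*conj(1) + 2*(5)*conj(1) + 2*(1)*conj(1) + 2*(5)*conj(1) + 5*(3)*conj(1) + 5*(3)*conj(1)]
      = (1/20)[(5) + (1) + (2) + (10) + (2) + (10) + (15) + (15)] = 60/20 = 3
  <chi_rho, chi_2> = (1/20)[1*(5)*conj(1) + 1*(1)*conj(1) + 2*(1)*conj(1) + 2*(5)*conj(1) + 2*(1)*conj(1) + 2*(5)*conj(1) + 5*(3)*conj(-1) + 5*(3)*conj(-1)]
      = (1/20)[(5) + (1) + (2) + (10) + (2) + (10) + (-15) + (-15)] = 0/20 = 0
  <chi_rho, chi_3> = (1/20)[1*(5)*conj(1) + 1*(1)*conj(-1) + 2*(1)*conj(-1) + 2*(5)*conj(1) + 2*(1)*conj(-1) + 2*(5)*conj(1) + 5*(3)*conj(1) + 5*(3)*conj(-1)]
      = (1/20)[(5) + (-1) + (-2) + (10) + (-2) + (10) + (15) + (-15)] = 20/20 = 1
  <chi_rho, chi_4> = (1/20)[1*(5)*conj(1) + 1*(1)*conj(-1) + 2*(1)*conj(-1) + 2*(5)*conj(1) + 2*(1)*conj(-1) + 2*(5)*conj(1) + 5*(3)*conj(-1) + 5*(3)*conj(1)]
      = (1/20)[(5) + (-1) + (-2) + (10) + (-2) + (10) + (-15) + (15)] = 20/20 = 1
  <chi_rho, chi_5> = (1/20)[1*(5)*conj(2) + 1*(1)*conj(-2) + 2*(1)*conj(1/2 + sqrt(5)/2) + 2*(5)*conj(-1/2 + sqrt(5)/2) + 2*(1)*conj(1/2 - sqrt(5)/2) + 2*(5)*conj(-sqrt(5)/2 - 1/2) + 5*(3)*conj(0) + 5*(3)*conj(0)]
      = (1/20)[(10) + (-2) + (1 + sqrt(5)) + (-5 + 5*sqrt(5)) + (1 - sqrt(5)) + (-5*sqrt(5) - 5) + (0) + (0)] = 0/20 = 0
  <chi_rho, chi_6> = (1/20)[1*(5)*conj(2) + 1*(1)*conj(2) + 2*(1)*conj(-1/2 + sqrt(5)/2) + 2*(5)*conj(-sqrt(5)/2 - 1/2) + 2*(1)*conj(-sqrt(5)/2 - 1/2) + 2*(5)*conj(-1/2 + sqrt(5)/2) + 5*(3)*conj(0) + 5*(3)*conj(0)]
      = (1/20)[(10) + (2) + (-1 + sqrt(5)) + (-5*sqrt(5) - 5) + (-sqrt(5) - 1) + (-5 + 5*sqrt(5)) + (0) + (0)] = 0/20 = 0
  <chi_rho, chi_7> = (1/20)[1*(5)*conj(2) + 1*(1)*conj(-2) + 2*(1)*conj(1/2 - sqrt(5)/2) + 2*(5)*conj(-sqrt(5)/2 - 1/2) + 2*(1)*conj(1/2 + sqrt(5)/2) + 2*(5)*conj(-1/2 + sqrt(5)/2) + 5*(3)*conj(0) + 5*(3)*conj(0)]
      = (1/20)[(10) + (-2) + (1 - sqrt(5)) + (-5*sqrt(5) - 5) + (1 + sqrt(5)) + (-5 + 5*sqrt(5)) + (0) + (0)] = 0/20 = 0
  <chi_rho, chi_8> = (1/20)[1*(5)*conj(2) + 1*(1)*conj(2) + 2*(1)*conj(-sqrt(5)/2 - 1/2) + 2*(5)*conj(-1/2 + sqrt(5)/2) + 2*(1)*conj(-1/2 + sqrt(5)/2) + 2*(5)*conj(-sqrt(5)/2 - 1/2) + 5*(3)*conj(0) + 5*(3)*conj(0)]
      = (1/20)[(10) + (2) + (-sqrt(5) - 1) + (-5 + 5*sqrt(5)) + (-1 + sqrt(5)) + (-5*sqrt(5) - 5) + (0) + (0)] = 0/20 = 0
Dimension check: dim(rho) = sum (mult * dim) = 3*1 + 0*1 + 1*1 + 1*1 + 0*2 + 0*2 + 0*2 + 0*2 = 5 = chi_rho(e) = 5.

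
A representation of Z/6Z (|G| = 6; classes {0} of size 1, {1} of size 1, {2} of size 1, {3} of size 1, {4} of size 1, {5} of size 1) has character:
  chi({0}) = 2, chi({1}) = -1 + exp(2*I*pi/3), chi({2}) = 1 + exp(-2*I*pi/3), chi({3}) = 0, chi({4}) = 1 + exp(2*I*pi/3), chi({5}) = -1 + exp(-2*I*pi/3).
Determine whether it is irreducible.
Not irreducible (reducible): <chi, chi> = 2 > 1.

Working: <chi, chi> = (1/|G|) sum_C |C| * |chi(C)|^2 = (1/6)[1*|2|^2 + 1*|-1 + exp(2*I*pi/3)|^2 + 1*|1 + exp(-2*I*pi/3)|^2 + 1*|0|^2 + 1*|1 + exp(2*I*pi/3)|^2 + 1*|-1 + exp(-2*I*pi/3)|^2]
  = (1/6)[(4) + (3) + (1) + (0) + (1) + (3)] = 12/6 = 2.
(Exp terms are combined using exp(i*s)*conj(exp(i*t)) = exp(i*(s-t)), and sums of them are collapsed using the identity that for every m > 1 the m distinct m-th roots of unity sum to 0, e.g. 1 + exp(2*I*pi/3) + exp(-2*I*pi/3) = 0.)
A character is irreducible iff <chi, chi> = 1, so this representation is reducible.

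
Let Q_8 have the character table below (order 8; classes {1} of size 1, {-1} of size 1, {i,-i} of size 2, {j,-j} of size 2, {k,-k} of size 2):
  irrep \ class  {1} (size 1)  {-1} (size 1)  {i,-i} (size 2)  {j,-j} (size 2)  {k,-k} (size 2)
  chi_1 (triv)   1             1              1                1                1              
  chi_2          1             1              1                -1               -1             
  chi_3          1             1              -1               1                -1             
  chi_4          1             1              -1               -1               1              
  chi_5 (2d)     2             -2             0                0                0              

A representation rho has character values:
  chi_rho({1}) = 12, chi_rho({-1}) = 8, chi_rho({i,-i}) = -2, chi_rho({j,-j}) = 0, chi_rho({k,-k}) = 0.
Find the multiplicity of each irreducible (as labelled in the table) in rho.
Multiplicities: chi_1: 2, chi_2: 2, chi_3: 3, chi_4: 3, chi_5: 1.

Justification: Use <chi_rho, chi> = (1/|G|) sum_C |C| * chi_rho(C) * conj(chi(C)) with |G| = 8 for each irreducible chi in the table:
  <chi_rho, chi_1> = (1/8)[1*(12)*conj(1) + 1*(8)*conj(1) + 2*(-2)*conj(1) + 2*(0)*conj(1) + 2*(0)*conj(1)]
      = (1/8)[(12) + (8) + (-4) + (0) + (0)] = 16/8 = 2
  <chi_rho, chi_2> = (1/8)[1*(12)*conj(1) + 1*(8)*conj(1) + 2*(-2)*conj(1) + 2*(0)*conj(-1) + 2*(0)*conj(-1)]
      = (1/8)[(12) + (8) + (-4) + (0) + (0)] = 16/8 = 2
  <chi_rho, chi_3> = (1/8)[1*(12)*conj(1) + 1*(8)*conj(1) + 2*(-2)*conj(-1) + 2*(0)*conj(1) + 2*(0)*conj(-1)]
      = (1/8)[(12) + (8) + (4) + (0) + (0)] = 24/8 = 3
  <chi_rho, chi_4> = (1/8)[1*(12)*conj(1) + 1*(8)*conj(1) + 2*(-2)*conj(-1) + 2*(0)*conj(-1) + 2*(0)*conj(1)]
      = (1/8)[(12) + (8) + (4) + (0) + (0)] = 24/8 = 3
  <chi_rho, chi_5> = (1/8)[1*(12)*conj(2) + 1*(8)*conj(-2) + 2*(-2)*conj(0) + 2*(0)*conj(0) + 2*(0)*conj(0)]
      = (1/8)[(24) + (-16) + (0) + (0) + (0)] = 8/8 = 1
Dimension check: dim(rho) = sum (mult * dim) = 2*1 + 2*1 + 3*1 + 3*1 + 1*2 = 12 = chi_rho(e) = 12.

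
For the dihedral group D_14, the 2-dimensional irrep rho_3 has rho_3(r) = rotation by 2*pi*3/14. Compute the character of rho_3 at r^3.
chi_{rho_3}(r^3) = 2*cos(2*pi*3*3/14) = -2*cos(2*pi/7)

Proof sketch: rho_3(r^3) is rotation by angle 2*pi*3*3/14, whose trace is 2*cos(2*pi*3*3/14) = -2*cos(2*pi/7).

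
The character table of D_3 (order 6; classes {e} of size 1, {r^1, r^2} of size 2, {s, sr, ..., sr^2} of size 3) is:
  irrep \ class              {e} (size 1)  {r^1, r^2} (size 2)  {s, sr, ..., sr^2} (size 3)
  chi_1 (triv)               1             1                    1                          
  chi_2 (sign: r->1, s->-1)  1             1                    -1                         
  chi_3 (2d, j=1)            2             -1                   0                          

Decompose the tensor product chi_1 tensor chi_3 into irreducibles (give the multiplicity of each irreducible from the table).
chi_1 tensor chi_3 = chi_3 (all other irreducibles have multiplicity 0).

Proof sketch: The character of a tensor product is the pointwise product (chi_1 * chi_3)(C) = chi_1(C) * chi_3(C):
  {e}: (1)*(2), {r^1, r^2}: (1)*(-1), {s, sr, ..., sr^2}: (1)*(0)
so (chi_1 * chi_3) takes values
  {e} -> 2, {r^1, r^2} -> -1, {s, sr, ..., sr^2} -> 0.
Now take the inner product of this character with each irreducible chi from the table, <chi_1*chi_3, chi> = (1/6) sum_C |C| (chi_1*chi_3)(C) conj(chi(C)):
  <chi_1*chi_3, chi_1> = (1/6)[1*(2)*conj(1) + 2*(-1)*conj(1) + 3*(0)*conj(1)]
      = (1/6)[(2) + (-2) + (0)] = 0/6 = 0
  <chi_1*chi_3, chi_2> = (1/6)[1*(2)*conj(1) + 2*(-1)*conj(1) + 3*(0)*conj(-1)]
      = (1/6)[(2) + (-2) + (0)] = 0/6 = 0
  <chi_1*chi_3, chi_3> = (1/6)[1*(2)*conj(2) + 2*(-1)*conj(-1) + 3*(0)*conj(0)]
      = (1/6)[(4) + (2) + (0)] = 6/6 = 1
Hence the multiplicities are chi_3: 1. Dimension check: dim(chi_1)*dim(chi_3) = 1*2 = 2 and sum (mult * dim) = 1*2 = 2.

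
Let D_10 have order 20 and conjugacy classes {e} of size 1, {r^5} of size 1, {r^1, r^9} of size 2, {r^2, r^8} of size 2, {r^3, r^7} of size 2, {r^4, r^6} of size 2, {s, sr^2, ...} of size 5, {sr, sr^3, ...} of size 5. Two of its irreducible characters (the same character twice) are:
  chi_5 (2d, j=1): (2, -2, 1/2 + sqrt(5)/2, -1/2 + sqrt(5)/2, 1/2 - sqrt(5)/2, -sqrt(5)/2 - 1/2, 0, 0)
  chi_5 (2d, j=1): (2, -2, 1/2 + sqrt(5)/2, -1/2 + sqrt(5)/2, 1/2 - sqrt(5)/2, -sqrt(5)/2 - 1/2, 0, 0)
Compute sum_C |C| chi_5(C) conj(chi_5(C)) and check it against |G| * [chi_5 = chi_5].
Sum = 20 = |G| = 20; so <chi_5, chi_5> = 1 (norm-1 confirms irreducibility).

Solution. Compute term by term over conjugacy classes (|C| * chi_5(C) * conj(chi_5(C))):
  1*(2)*conj(2) + 1*(-2)*conj(-2) + 2*(1/2 + sqrt(5)/2)*conj(1/2 + sqrt(5)/2) + 2*(-1/2 + sqrt(5)/2)*conj(-1/2 + sqrt(5)/2) + 2*(1/2 - sqrt(5)/2)*conj(1/2 - sqrt(5)/2) + 2*(-sqrt(5)/2 - 1/2)*conj(-sqrt(5)/2 - 1/2) + 5*(0)*conj(0) + 5*(0)*conj(0)
  = (4) + (4) + (sqrt(5) + 3) + (3 - sqrt(5)) + (3 - sqrt(5)) + (sqrt(5) + 3) + (0) + (0)
  = 20.
Dividing by |G| = 20 gives 20/20 = 1, matching the row-orthogonality relation <chi_5, chi_5> = [chi_5 = chi_5].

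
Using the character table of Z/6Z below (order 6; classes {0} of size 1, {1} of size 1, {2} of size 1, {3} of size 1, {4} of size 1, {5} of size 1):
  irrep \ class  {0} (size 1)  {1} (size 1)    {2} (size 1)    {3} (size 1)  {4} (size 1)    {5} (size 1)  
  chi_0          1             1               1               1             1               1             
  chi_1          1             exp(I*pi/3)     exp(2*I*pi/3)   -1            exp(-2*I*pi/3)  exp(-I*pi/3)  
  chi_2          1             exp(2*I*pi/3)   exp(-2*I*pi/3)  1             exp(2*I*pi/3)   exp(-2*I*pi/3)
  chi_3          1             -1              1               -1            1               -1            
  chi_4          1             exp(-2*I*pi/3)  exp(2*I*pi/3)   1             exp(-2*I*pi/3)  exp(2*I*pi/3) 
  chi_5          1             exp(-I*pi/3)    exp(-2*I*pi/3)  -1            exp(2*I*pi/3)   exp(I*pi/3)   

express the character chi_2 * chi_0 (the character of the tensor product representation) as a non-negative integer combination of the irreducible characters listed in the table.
chi_2 tensor chi_0 = chi_2 (all other irreducibles have multiplicity 0).

Why: The character of a tensor product is the pointwise product (chi_2 * chi_0)(C) = chi_2(C) * chi_0(C):
  {0}: (1)*(1), {1}: (exp(2*I*pi/3))*(1), {2}: (exp(-2*I*pi/3))*(1), {3}: (1)*(1), {4}: (exp(2*I*pi/3))*(1), {5}: (exp(-2*I*pi/3))*(1)
so (chi_2 * chi_0) takes values
  {0} -> 1, {1} -> exp(2*I*pi/3), {2} -> exp(-2*I*pi/3), {3} -> 1, {4} -> exp(2*I*pi/3), {5} -> exp(-2*I*pi/3).
Now take the inner product of this character with each irreducible chi from the table, <chi_2*chi_0, chi> = (1/6) sum_C |C| (chi_2*chi_0)(C) conj(chi(C)):
  <chi_2*chi_0, chi_0> = (1/6)[1*(1)*conj(1) + 1*(exp(2*I*pi/3))*conj(1) + 1*(exp(-2*I*pi/3))*conj(1) + 1*(1)*conj(1) + 1*(exp(2*I*pi/3))*conj(1) + 1*(exp(-2*I*pi/3))*conj(1)]
      = (1/6)[(1) + (exp(2*I*pi/3)) + (exp(-2*I*pi/3)) + (1) + (exp(2*I*pi/3)) + (exp(-2*I*pi/3))] = 0/6 = 0
  <chi_2*chi_0, chi_1> = (1/6)[1*(1)*conj(1) + 1*(exp(2*I*pi/3))*conj(exp(I*pi/3)) + 1*(exp(-2*I*pi/3))*conj(exp(2*I*pi/3)) + 1*(1)*conj(-1) + 1*(exp(2*I*pi/3))*conj(exp(-2*I*pi/3)) + 1*(exp(-2*I*pi/3))*conj(exp(-I*pi/3))]
      = (1/6)[(1) + (exp(I*pi/3)) + (exp(2*I*pi/3)) + (-1) + (exp(-2*I*pi/3)) + (exp(-I*pi/3))] = 0/6 = 0
  <chi_2*chi_0, chi_2> = (1/6)[1*(1)*conj(1) + 1*(exp(2*I*pi/3))*conj(exp(2*I*pi/3)) + 1*(exp(-2*I*pi/3))*conj(exp(-2*I*pi/3)) + 1*(1)*conj(1) + 1*(exp(2*I*pi/3))*conj(exp(2*I*pi/3)) + 1*(exp(-2*I*pi/3))*conj(exp(-2*I*pi/3))]
      = (1/6)[(1) + (1) + (1) + (1) + (1) + (1)] = 6/6 = 1
  <chi_2*chi_0, chi_3> = (1/6)[1*(1)*conj(1) + 1*(exp(2*I*pi/3))*conj(-1) + 1*(exp(-2*I*pi/3))*conj(1) + 1*(1)*conj(-1) + 1*(exp(2*I*pi/3))*conj(1) + 1*(exp(-2*I*pi/3))*conj(-1)]
      = (1/6)[(1) + (-exp(2*I*pi/3)) + (exp(-2*I*pi/3)) + (-1) + (exp(2*I*pi/3)) + (-exp(-2*I*pi/3))] = 0/6 = 0
  <chi_2*chi_0, chi_4> = (1/6)[1*(1)*conj(1) + 1*(exp(2*I*pi/3))*conj(exp(-2*I*pi/3)) + 1*(exp(-2*I*pi/3))*conj(exp(2*I*pi/3)) + 1*(1)*conj(1) + 1*(exp(2*I*pi/3))*conj(exp(-2*I*pi/3)) + 1*(exp(-2*I*pi/3))*conj(exp(2*I*pi/3))]
      = (1/6)[(1) + (exp(-2*I*pi/3)) + (exp(2*I*pi/3)) + (1) + (exp(-2*I*pi/3)) + (exp(2*I*pi/3))] = 0/6 = 0
  <chi_2*chi_0, chi_5> = (1/6)[1*(1)*conj(1) + 1*(exp(2*I*pi/3))*conj(exp(-I*pi/3)) + 1*(exp(-2*I*pi/3))*conj(exp(-2*I*pi/3)) + 1*(1)*conj(-1) + 1*(exp(2*I*pi/3))*conj(exp(2*I*pi/3)) + 1*(exp(-2*I*pi/3))*conj(exp(I*pi/3))]
      = (1/6)[(1) + (-1) + (1) + (-1) + (1) + (-1)] = 0/6 = 0
(Exp terms are combined using exp(i*s)*conj(exp(i*t)) = exp(i*(s-t)), and sums of them are collapsed using the identity that for every m > 1 the m distinct m-th roots of unity sum to 0, e.g. 1 + exp(2*I*pi/3) + exp(-2*I*pi/3) = 0.)
Hence the multiplicities are chi_2: 1. Dimension check: dim(chi_2)*dim(chi_0) = 1*1 = 1 and sum (mult * dim) = 1*1 = 1.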